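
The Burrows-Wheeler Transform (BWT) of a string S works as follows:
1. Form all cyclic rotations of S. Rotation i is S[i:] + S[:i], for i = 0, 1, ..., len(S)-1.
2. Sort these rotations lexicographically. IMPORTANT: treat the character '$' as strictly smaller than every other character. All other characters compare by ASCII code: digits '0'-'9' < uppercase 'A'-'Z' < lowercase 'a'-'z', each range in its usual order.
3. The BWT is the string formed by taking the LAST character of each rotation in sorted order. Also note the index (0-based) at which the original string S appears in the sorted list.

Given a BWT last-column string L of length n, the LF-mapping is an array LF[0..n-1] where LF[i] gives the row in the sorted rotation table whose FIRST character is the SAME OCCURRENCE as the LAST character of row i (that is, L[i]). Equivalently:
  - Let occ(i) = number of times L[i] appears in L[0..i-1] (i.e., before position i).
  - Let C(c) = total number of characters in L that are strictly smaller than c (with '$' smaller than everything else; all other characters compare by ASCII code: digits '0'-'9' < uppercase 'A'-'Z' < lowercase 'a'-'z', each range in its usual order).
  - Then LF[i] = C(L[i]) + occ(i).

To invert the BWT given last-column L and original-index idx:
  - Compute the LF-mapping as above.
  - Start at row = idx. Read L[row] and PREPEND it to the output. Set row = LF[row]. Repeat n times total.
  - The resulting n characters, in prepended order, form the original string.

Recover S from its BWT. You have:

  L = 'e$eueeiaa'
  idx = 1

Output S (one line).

Answer: aieeeaue$

Derivation:
LF mapping: 3 0 4 8 5 6 7 1 2
Walk LF starting at row 1, prepending L[row]:
  step 1: row=1, L[1]='$', prepend. Next row=LF[1]=0
  step 2: row=0, L[0]='e', prepend. Next row=LF[0]=3
  step 3: row=3, L[3]='u', prepend. Next row=LF[3]=8
  step 4: row=8, L[8]='a', prepend. Next row=LF[8]=2
  step 5: row=2, L[2]='e', prepend. Next row=LF[2]=4
  step 6: row=4, L[4]='e', prepend. Next row=LF[4]=5
  step 7: row=5, L[5]='e', prepend. Next row=LF[5]=6
  step 8: row=6, L[6]='i', prepend. Next row=LF[6]=7
  step 9: row=7, L[7]='a', prepend. Next row=LF[7]=1
Reversed output: aieeeaue$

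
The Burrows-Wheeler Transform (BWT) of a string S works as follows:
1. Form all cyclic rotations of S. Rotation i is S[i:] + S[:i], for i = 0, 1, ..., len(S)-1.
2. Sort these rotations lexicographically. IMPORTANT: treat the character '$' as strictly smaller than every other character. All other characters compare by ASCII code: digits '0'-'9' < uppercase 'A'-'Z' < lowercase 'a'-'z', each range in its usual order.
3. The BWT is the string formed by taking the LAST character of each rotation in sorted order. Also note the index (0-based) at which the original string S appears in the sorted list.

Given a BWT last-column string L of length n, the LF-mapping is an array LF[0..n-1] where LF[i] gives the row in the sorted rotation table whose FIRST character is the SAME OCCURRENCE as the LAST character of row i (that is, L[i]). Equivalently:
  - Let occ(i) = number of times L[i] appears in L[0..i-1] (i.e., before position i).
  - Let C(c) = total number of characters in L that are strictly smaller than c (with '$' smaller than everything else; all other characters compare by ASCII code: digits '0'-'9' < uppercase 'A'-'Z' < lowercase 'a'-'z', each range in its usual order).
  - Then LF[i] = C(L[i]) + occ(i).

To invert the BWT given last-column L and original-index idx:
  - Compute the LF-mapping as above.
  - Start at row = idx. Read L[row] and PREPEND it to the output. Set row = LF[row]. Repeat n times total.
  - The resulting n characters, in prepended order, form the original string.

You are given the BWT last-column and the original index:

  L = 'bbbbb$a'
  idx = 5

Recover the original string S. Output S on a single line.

LF mapping: 2 3 4 5 6 0 1
Walk LF starting at row 5, prepending L[row]:
  step 1: row=5, L[5]='$', prepend. Next row=LF[5]=0
  step 2: row=0, L[0]='b', prepend. Next row=LF[0]=2
  step 3: row=2, L[2]='b', prepend. Next row=LF[2]=4
  step 4: row=4, L[4]='b', prepend. Next row=LF[4]=6
  step 5: row=6, L[6]='a', prepend. Next row=LF[6]=1
  step 6: row=1, L[1]='b', prepend. Next row=LF[1]=3
  step 7: row=3, L[3]='b', prepend. Next row=LF[3]=5
Reversed output: bbabbb$

Answer: bbabbb$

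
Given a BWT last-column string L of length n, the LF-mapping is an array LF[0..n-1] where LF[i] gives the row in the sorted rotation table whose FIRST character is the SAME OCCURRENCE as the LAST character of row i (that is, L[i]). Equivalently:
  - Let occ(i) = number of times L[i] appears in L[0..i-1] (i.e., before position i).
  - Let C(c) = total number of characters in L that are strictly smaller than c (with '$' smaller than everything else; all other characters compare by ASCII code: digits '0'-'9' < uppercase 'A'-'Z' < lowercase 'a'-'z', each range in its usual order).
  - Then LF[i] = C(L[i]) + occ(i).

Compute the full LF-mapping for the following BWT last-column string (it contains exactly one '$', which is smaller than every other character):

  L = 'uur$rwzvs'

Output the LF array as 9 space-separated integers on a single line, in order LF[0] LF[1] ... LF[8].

Answer: 4 5 1 0 2 7 8 6 3

Derivation:
Char counts: '$':1, 'r':2, 's':1, 'u':2, 'v':1, 'w':1, 'z':1
C (first-col start): C('$')=0, C('r')=1, C('s')=3, C('u')=4, C('v')=6, C('w')=7, C('z')=8
L[0]='u': occ=0, LF[0]=C('u')+0=4+0=4
L[1]='u': occ=1, LF[1]=C('u')+1=4+1=5
L[2]='r': occ=0, LF[2]=C('r')+0=1+0=1
L[3]='$': occ=0, LF[3]=C('$')+0=0+0=0
L[4]='r': occ=1, LF[4]=C('r')+1=1+1=2
L[5]='w': occ=0, LF[5]=C('w')+0=7+0=7
L[6]='z': occ=0, LF[6]=C('z')+0=8+0=8
L[7]='v': occ=0, LF[7]=C('v')+0=6+0=6
L[8]='s': occ=0, LF[8]=C('s')+0=3+0=3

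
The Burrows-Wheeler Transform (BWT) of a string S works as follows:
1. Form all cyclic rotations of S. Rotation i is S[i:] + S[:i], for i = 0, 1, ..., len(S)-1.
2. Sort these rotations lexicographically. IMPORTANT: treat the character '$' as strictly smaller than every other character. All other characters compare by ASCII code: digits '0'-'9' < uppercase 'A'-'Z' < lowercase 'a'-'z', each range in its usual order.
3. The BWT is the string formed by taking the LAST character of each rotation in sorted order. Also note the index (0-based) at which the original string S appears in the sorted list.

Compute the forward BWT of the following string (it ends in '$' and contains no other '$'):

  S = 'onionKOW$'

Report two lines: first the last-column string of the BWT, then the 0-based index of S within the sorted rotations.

All 9 rotations (rotation i = S[i:]+S[:i]):
  rot[0] = onionKOW$
  rot[1] = nionKOW$o
  rot[2] = ionKOW$on
  rot[3] = onKOW$oni
  rot[4] = nKOW$onio
  rot[5] = KOW$onion
  rot[6] = OW$onionK
  rot[7] = W$onionKO
  rot[8] = $onionKOW
Sorted (with $ < everything):
  sorted[0] = $onionKOW  (last char: 'W')
  sorted[1] = KOW$onion  (last char: 'n')
  sorted[2] = OW$onionK  (last char: 'K')
  sorted[3] = W$onionKO  (last char: 'O')
  sorted[4] = ionKOW$on  (last char: 'n')
  sorted[5] = nKOW$onio  (last char: 'o')
  sorted[6] = nionKOW$o  (last char: 'o')
  sorted[7] = onKOW$oni  (last char: 'i')
  sorted[8] = onionKOW$  (last char: '$')
Last column: WnKOnooi$
Original string S is at sorted index 8

Answer: WnKOnooi$
8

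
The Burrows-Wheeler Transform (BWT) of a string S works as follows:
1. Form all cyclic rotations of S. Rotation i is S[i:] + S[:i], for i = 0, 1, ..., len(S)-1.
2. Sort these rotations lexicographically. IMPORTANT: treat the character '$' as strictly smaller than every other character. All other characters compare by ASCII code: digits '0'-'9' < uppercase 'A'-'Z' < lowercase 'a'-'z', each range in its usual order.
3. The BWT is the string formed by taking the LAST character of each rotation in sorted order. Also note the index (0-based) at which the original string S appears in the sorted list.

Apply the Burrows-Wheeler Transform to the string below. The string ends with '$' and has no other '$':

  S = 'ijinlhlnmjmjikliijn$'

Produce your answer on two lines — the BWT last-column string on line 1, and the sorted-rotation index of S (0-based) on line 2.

Answer: nll$ijjmimiinkhjnjil
3

Derivation:
All 20 rotations (rotation i = S[i:]+S[:i]):
  rot[0] = ijinlhlnmjmjikliijn$
  rot[1] = jinlhlnmjmjikliijn$i
  rot[2] = inlhlnmjmjikliijn$ij
  rot[3] = nlhlnmjmjikliijn$iji
  rot[4] = lhlnmjmjikliijn$ijin
  rot[5] = hlnmjmjikliijn$ijinl
  rot[6] = lnmjmjikliijn$ijinlh
  rot[7] = nmjmjikliijn$ijinlhl
  rot[8] = mjmjikliijn$ijinlhln
  rot[9] = jmjikliijn$ijinlhlnm
  rot[10] = mjikliijn$ijinlhlnmj
  rot[11] = jikliijn$ijinlhlnmjm
  rot[12] = ikliijn$ijinlhlnmjmj
  rot[13] = kliijn$ijinlhlnmjmji
  rot[14] = liijn$ijinlhlnmjmjik
  rot[15] = iijn$ijinlhlnmjmjikl
  rot[16] = ijn$ijinlhlnmjmjikli
  rot[17] = jn$ijinlhlnmjmjiklii
  rot[18] = n$ijinlhlnmjmjikliij
  rot[19] = $ijinlhlnmjmjikliijn
Sorted (with $ < everything):
  sorted[0] = $ijinlhlnmjmjikliijn  (last char: 'n')
  sorted[1] = hlnmjmjikliijn$ijinl  (last char: 'l')
  sorted[2] = iijn$ijinlhlnmjmjikl  (last char: 'l')
  sorted[3] = ijinlhlnmjmjikliijn$  (last char: '$')
  sorted[4] = ijn$ijinlhlnmjmjikli  (last char: 'i')
  sorted[5] = ikliijn$ijinlhlnmjmj  (last char: 'j')
  sorted[6] = inlhlnmjmjikliijn$ij  (last char: 'j')
  sorted[7] = jikliijn$ijinlhlnmjm  (last char: 'm')
  sorted[8] = jinlhlnmjmjikliijn$i  (last char: 'i')
  sorted[9] = jmjikliijn$ijinlhlnm  (last char: 'm')
  sorted[10] = jn$ijinlhlnmjmjiklii  (last char: 'i')
  sorted[11] = kliijn$ijinlhlnmjmji  (last char: 'i')
  sorted[12] = lhlnmjmjikliijn$ijin  (last char: 'n')
  sorted[13] = liijn$ijinlhlnmjmjik  (last char: 'k')
  sorted[14] = lnmjmjikliijn$ijinlh  (last char: 'h')
  sorted[15] = mjikliijn$ijinlhlnmj  (last char: 'j')
  sorted[16] = mjmjikliijn$ijinlhln  (last char: 'n')
  sorted[17] = n$ijinlhlnmjmjikliij  (last char: 'j')
  sorted[18] = nlhlnmjmjikliijn$iji  (last char: 'i')
  sorted[19] = nmjmjikliijn$ijinlhl  (last char: 'l')
Last column: nll$ijjmimiinkhjnjil
Original string S is at sorted index 3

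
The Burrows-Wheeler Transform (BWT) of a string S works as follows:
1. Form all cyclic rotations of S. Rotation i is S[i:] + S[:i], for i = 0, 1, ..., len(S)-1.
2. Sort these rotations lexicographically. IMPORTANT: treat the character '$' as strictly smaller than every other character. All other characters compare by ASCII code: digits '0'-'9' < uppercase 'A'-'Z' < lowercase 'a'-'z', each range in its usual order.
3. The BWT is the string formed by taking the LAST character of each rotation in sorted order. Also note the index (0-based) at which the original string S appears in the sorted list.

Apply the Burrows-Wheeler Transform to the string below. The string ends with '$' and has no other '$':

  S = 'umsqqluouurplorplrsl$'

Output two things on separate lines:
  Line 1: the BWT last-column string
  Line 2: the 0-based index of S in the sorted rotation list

Answer: lsppqulurrqsuolrm$luo
17

Derivation:
All 21 rotations (rotation i = S[i:]+S[:i]):
  rot[0] = umsqqluouurplorplrsl$
  rot[1] = msqqluouurplorplrsl$u
  rot[2] = sqqluouurplorplrsl$um
  rot[3] = qqluouurplorplrsl$ums
  rot[4] = qluouurplorplrsl$umsq
  rot[5] = luouurplorplrsl$umsqq
  rot[6] = uouurplorplrsl$umsqql
  rot[7] = ouurplorplrsl$umsqqlu
  rot[8] = uurplorplrsl$umsqqluo
  rot[9] = urplorplrsl$umsqqluou
  rot[10] = rplorplrsl$umsqqluouu
  rot[11] = plorplrsl$umsqqluouur
  rot[12] = lorplrsl$umsqqluouurp
  rot[13] = orplrsl$umsqqluouurpl
  rot[14] = rplrsl$umsqqluouurplo
  rot[15] = plrsl$umsqqluouurplor
  rot[16] = lrsl$umsqqluouurplorp
  rot[17] = rsl$umsqqluouurplorpl
  rot[18] = sl$umsqqluouurplorplr
  rot[19] = l$umsqqluouurplorplrs
  rot[20] = $umsqqluouurplorplrsl
Sorted (with $ < everything):
  sorted[0] = $umsqqluouurplorplrsl  (last char: 'l')
  sorted[1] = l$umsqqluouurplorplrs  (last char: 's')
  sorted[2] = lorplrsl$umsqqluouurp  (last char: 'p')
  sorted[3] = lrsl$umsqqluouurplorp  (last char: 'p')
  sorted[4] = luouurplorplrsl$umsqq  (last char: 'q')
  sorted[5] = msqqluouurplorplrsl$u  (last char: 'u')
  sorted[6] = orplrsl$umsqqluouurpl  (last char: 'l')
  sorted[7] = ouurplorplrsl$umsqqlu  (last char: 'u')
  sorted[8] = plorplrsl$umsqqluouur  (last char: 'r')
  sorted[9] = plrsl$umsqqluouurplor  (last char: 'r')
  sorted[10] = qluouurplorplrsl$umsq  (last char: 'q')
  sorted[11] = qqluouurplorplrsl$ums  (last char: 's')
  sorted[12] = rplorplrsl$umsqqluouu  (last char: 'u')
  sorted[13] = rplrsl$umsqqluouurplo  (last char: 'o')
  sorted[14] = rsl$umsqqluouurplorpl  (last char: 'l')
  sorted[15] = sl$umsqqluouurplorplr  (last char: 'r')
  sorted[16] = sqqluouurplorplrsl$um  (last char: 'm')
  sorted[17] = umsqqluouurplorplrsl$  (last char: '$')
  sorted[18] = uouurplorplrsl$umsqql  (last char: 'l')
  sorted[19] = urplorplrsl$umsqqluou  (last char: 'u')
  sorted[20] = uurplorplrsl$umsqqluo  (last char: 'o')
Last column: lsppqulurrqsuolrm$luo
Original string S is at sorted index 17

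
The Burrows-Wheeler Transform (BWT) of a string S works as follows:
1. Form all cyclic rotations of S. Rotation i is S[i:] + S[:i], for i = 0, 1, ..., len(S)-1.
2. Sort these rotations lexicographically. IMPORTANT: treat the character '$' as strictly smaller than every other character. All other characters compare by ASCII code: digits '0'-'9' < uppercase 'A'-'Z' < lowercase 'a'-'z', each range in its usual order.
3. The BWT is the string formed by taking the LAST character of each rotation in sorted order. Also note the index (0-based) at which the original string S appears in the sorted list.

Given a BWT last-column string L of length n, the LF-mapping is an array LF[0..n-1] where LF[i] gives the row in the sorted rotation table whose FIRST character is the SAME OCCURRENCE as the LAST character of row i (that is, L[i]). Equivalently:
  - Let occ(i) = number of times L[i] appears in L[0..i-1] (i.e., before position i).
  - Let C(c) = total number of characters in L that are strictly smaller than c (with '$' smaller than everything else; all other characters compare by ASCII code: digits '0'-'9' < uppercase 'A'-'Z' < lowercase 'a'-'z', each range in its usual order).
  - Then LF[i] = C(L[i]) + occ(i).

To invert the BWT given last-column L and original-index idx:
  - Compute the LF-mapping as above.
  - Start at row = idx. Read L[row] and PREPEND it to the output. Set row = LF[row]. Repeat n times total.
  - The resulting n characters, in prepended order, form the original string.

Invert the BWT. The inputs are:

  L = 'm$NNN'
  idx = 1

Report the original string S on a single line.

LF mapping: 4 0 1 2 3
Walk LF starting at row 1, prepending L[row]:
  step 1: row=1, L[1]='$', prepend. Next row=LF[1]=0
  step 2: row=0, L[0]='m', prepend. Next row=LF[0]=4
  step 3: row=4, L[4]='N', prepend. Next row=LF[4]=3
  step 4: row=3, L[3]='N', prepend. Next row=LF[3]=2
  step 5: row=2, L[2]='N', prepend. Next row=LF[2]=1
Reversed output: NNNm$

Answer: NNNm$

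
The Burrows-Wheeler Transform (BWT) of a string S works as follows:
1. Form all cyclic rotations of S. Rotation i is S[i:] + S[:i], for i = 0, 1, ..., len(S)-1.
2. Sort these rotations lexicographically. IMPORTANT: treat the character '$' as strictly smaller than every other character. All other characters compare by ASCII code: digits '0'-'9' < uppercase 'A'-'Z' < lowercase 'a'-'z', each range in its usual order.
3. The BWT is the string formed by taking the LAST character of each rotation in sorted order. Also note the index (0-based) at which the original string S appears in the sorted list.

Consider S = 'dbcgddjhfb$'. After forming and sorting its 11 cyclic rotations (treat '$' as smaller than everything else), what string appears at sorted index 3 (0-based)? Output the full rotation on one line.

Answer: cgddjhfb$db

Derivation:
All 11 rotations (rotation i = S[i:]+S[:i]):
  rot[0] = dbcgddjhfb$
  rot[1] = bcgddjhfb$d
  rot[2] = cgddjhfb$db
  rot[3] = gddjhfb$dbc
  rot[4] = ddjhfb$dbcg
  rot[5] = djhfb$dbcgd
  rot[6] = jhfb$dbcgdd
  rot[7] = hfb$dbcgddj
  rot[8] = fb$dbcgddjh
  rot[9] = b$dbcgddjhf
  rot[10] = $dbcgddjhfb
Sorted (with $ < everything):
  sorted[0] = $dbcgddjhfb
  sorted[1] = b$dbcgddjhf
  sorted[2] = bcgddjhfb$d
  sorted[3] = cgddjhfb$db
  sorted[4] = dbcgddjhfb$
  sorted[5] = ddjhfb$dbcg
  sorted[6] = djhfb$dbcgd
  sorted[7] = fb$dbcgddjh
  sorted[8] = gddjhfb$dbc
  sorted[9] = hfb$dbcgddj
  sorted[10] = jhfb$dbcgdd
sorted[3] = cgddjhfb$db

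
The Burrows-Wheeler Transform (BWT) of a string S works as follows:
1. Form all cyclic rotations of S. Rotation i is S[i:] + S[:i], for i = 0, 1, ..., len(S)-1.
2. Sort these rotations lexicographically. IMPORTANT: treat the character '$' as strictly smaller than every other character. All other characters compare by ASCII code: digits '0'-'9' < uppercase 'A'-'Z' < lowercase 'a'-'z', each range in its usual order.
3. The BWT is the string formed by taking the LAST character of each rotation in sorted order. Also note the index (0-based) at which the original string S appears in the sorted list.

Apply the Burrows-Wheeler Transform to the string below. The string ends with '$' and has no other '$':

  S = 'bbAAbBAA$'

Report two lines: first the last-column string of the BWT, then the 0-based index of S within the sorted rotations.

All 9 rotations (rotation i = S[i:]+S[:i]):
  rot[0] = bbAAbBAA$
  rot[1] = bAAbBAA$b
  rot[2] = AAbBAA$bb
  rot[3] = AbBAA$bbA
  rot[4] = bBAA$bbAA
  rot[5] = BAA$bbAAb
  rot[6] = AA$bbAAbB
  rot[7] = A$bbAAbBA
  rot[8] = $bbAAbBAA
Sorted (with $ < everything):
  sorted[0] = $bbAAbBAA  (last char: 'A')
  sorted[1] = A$bbAAbBA  (last char: 'A')
  sorted[2] = AA$bbAAbB  (last char: 'B')
  sorted[3] = AAbBAA$bb  (last char: 'b')
  sorted[4] = AbBAA$bbA  (last char: 'A')
  sorted[5] = BAA$bbAAb  (last char: 'b')
  sorted[6] = bAAbBAA$b  (last char: 'b')
  sorted[7] = bBAA$bbAA  (last char: 'A')
  sorted[8] = bbAAbBAA$  (last char: '$')
Last column: AABbAbbA$
Original string S is at sorted index 8

Answer: AABbAbbA$
8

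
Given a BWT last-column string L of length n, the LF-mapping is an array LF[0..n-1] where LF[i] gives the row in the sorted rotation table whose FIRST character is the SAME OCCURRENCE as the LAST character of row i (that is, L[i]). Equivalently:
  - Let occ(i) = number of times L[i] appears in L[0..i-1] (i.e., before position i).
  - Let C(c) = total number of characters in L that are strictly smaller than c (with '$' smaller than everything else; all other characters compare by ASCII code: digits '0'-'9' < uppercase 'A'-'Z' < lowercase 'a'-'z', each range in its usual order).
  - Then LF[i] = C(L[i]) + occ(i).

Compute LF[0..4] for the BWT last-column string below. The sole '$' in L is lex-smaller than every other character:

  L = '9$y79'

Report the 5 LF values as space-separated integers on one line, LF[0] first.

Char counts: '$':1, '7':1, '9':2, 'y':1
C (first-col start): C('$')=0, C('7')=1, C('9')=2, C('y')=4
L[0]='9': occ=0, LF[0]=C('9')+0=2+0=2
L[1]='$': occ=0, LF[1]=C('$')+0=0+0=0
L[2]='y': occ=0, LF[2]=C('y')+0=4+0=4
L[3]='7': occ=0, LF[3]=C('7')+0=1+0=1
L[4]='9': occ=1, LF[4]=C('9')+1=2+1=3

Answer: 2 0 4 1 3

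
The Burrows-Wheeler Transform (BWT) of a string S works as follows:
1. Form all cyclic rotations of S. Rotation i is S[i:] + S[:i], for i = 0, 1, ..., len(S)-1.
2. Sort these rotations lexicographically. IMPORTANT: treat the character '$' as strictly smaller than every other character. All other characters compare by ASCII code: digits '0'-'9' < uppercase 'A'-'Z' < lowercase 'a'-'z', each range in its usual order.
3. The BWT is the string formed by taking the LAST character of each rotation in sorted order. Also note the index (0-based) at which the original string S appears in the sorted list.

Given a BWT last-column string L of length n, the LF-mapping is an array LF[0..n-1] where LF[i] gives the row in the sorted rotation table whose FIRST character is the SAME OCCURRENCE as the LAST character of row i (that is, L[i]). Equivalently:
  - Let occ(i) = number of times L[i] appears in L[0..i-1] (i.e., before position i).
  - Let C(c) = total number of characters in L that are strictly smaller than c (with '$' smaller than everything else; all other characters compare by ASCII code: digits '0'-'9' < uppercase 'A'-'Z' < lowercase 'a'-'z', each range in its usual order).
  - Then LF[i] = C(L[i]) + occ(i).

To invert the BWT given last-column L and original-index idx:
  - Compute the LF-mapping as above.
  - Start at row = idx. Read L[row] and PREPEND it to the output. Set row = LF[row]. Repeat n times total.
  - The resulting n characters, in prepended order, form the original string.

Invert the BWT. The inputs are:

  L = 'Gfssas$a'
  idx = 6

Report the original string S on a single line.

LF mapping: 1 4 5 6 2 7 0 3
Walk LF starting at row 6, prepending L[row]:
  step 1: row=6, L[6]='$', prepend. Next row=LF[6]=0
  step 2: row=0, L[0]='G', prepend. Next row=LF[0]=1
  step 3: row=1, L[1]='f', prepend. Next row=LF[1]=4
  step 4: row=4, L[4]='a', prepend. Next row=LF[4]=2
  step 5: row=2, L[2]='s', prepend. Next row=LF[2]=5
  step 6: row=5, L[5]='s', prepend. Next row=LF[5]=7
  step 7: row=7, L[7]='a', prepend. Next row=LF[7]=3
  step 8: row=3, L[3]='s', prepend. Next row=LF[3]=6
Reversed output: sassafG$

Answer: sassafG$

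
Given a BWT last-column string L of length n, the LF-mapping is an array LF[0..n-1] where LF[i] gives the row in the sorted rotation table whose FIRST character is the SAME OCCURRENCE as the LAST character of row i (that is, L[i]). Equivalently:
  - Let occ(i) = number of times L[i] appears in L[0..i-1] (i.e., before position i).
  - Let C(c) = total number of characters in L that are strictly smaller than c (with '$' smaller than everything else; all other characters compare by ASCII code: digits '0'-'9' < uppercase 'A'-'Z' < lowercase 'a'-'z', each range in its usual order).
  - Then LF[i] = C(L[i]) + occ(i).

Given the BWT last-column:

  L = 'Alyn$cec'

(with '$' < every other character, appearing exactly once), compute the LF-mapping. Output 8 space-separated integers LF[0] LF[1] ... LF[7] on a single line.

Char counts: '$':1, 'A':1, 'c':2, 'e':1, 'l':1, 'n':1, 'y':1
C (first-col start): C('$')=0, C('A')=1, C('c')=2, C('e')=4, C('l')=5, C('n')=6, C('y')=7
L[0]='A': occ=0, LF[0]=C('A')+0=1+0=1
L[1]='l': occ=0, LF[1]=C('l')+0=5+0=5
L[2]='y': occ=0, LF[2]=C('y')+0=7+0=7
L[3]='n': occ=0, LF[3]=C('n')+0=6+0=6
L[4]='$': occ=0, LF[4]=C('$')+0=0+0=0
L[5]='c': occ=0, LF[5]=C('c')+0=2+0=2
L[6]='e': occ=0, LF[6]=C('e')+0=4+0=4
L[7]='c': occ=1, LF[7]=C('c')+1=2+1=3

Answer: 1 5 7 6 0 2 4 3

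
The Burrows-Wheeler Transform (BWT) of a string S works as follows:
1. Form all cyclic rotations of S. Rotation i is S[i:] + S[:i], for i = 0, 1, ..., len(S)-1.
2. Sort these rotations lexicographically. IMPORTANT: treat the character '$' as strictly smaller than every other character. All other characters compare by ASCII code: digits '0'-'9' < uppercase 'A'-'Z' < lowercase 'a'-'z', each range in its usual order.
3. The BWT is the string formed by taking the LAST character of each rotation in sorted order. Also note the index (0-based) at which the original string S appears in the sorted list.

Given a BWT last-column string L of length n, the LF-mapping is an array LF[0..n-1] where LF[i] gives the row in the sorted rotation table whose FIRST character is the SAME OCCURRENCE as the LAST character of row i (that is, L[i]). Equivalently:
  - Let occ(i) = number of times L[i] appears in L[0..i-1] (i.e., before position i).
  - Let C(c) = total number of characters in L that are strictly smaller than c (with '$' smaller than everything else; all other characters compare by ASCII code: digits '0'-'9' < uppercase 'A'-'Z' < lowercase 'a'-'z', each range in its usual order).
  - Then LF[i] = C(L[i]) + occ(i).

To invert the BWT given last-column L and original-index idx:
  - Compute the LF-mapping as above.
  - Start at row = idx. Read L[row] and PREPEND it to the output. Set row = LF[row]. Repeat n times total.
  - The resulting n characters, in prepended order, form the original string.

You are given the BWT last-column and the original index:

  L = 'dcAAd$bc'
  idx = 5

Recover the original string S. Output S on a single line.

LF mapping: 6 4 1 2 7 0 3 5
Walk LF starting at row 5, prepending L[row]:
  step 1: row=5, L[5]='$', prepend. Next row=LF[5]=0
  step 2: row=0, L[0]='d', prepend. Next row=LF[0]=6
  step 3: row=6, L[6]='b', prepend. Next row=LF[6]=3
  step 4: row=3, L[3]='A', prepend. Next row=LF[3]=2
  step 5: row=2, L[2]='A', prepend. Next row=LF[2]=1
  step 6: row=1, L[1]='c', prepend. Next row=LF[1]=4
  step 7: row=4, L[4]='d', prepend. Next row=LF[4]=7
  step 8: row=7, L[7]='c', prepend. Next row=LF[7]=5
Reversed output: cdcAAbd$

Answer: cdcAAbd$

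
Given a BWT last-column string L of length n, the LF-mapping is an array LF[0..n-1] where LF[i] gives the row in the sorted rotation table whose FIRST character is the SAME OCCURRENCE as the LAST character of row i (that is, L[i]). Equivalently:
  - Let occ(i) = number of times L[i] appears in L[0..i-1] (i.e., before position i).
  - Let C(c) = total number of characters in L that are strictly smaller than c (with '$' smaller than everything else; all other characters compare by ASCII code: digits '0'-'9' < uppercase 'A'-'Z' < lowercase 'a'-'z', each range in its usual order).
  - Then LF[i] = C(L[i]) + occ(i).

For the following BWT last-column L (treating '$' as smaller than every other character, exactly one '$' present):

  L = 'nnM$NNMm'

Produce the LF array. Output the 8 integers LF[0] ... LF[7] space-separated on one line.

Answer: 6 7 1 0 3 4 2 5

Derivation:
Char counts: '$':1, 'M':2, 'N':2, 'm':1, 'n':2
C (first-col start): C('$')=0, C('M')=1, C('N')=3, C('m')=5, C('n')=6
L[0]='n': occ=0, LF[0]=C('n')+0=6+0=6
L[1]='n': occ=1, LF[1]=C('n')+1=6+1=7
L[2]='M': occ=0, LF[2]=C('M')+0=1+0=1
L[3]='$': occ=0, LF[3]=C('$')+0=0+0=0
L[4]='N': occ=0, LF[4]=C('N')+0=3+0=3
L[5]='N': occ=1, LF[5]=C('N')+1=3+1=4
L[6]='M': occ=1, LF[6]=C('M')+1=1+1=2
L[7]='m': occ=0, LF[7]=C('m')+0=5+0=5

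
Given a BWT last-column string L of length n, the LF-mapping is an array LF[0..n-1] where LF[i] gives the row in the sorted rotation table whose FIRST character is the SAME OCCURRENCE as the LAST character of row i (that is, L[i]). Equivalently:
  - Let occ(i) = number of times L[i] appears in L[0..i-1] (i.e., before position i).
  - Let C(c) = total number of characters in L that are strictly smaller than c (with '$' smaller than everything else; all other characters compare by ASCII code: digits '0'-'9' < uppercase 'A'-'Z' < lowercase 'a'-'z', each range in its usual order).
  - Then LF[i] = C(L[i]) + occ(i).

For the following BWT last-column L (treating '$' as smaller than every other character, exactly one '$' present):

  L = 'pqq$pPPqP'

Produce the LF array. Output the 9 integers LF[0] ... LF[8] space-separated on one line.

Answer: 4 6 7 0 5 1 2 8 3

Derivation:
Char counts: '$':1, 'P':3, 'p':2, 'q':3
C (first-col start): C('$')=0, C('P')=1, C('p')=4, C('q')=6
L[0]='p': occ=0, LF[0]=C('p')+0=4+0=4
L[1]='q': occ=0, LF[1]=C('q')+0=6+0=6
L[2]='q': occ=1, LF[2]=C('q')+1=6+1=7
L[3]='$': occ=0, LF[3]=C('$')+0=0+0=0
L[4]='p': occ=1, LF[4]=C('p')+1=4+1=5
L[5]='P': occ=0, LF[5]=C('P')+0=1+0=1
L[6]='P': occ=1, LF[6]=C('P')+1=1+1=2
L[7]='q': occ=2, LF[7]=C('q')+2=6+2=8
L[8]='P': occ=2, LF[8]=C('P')+2=1+2=3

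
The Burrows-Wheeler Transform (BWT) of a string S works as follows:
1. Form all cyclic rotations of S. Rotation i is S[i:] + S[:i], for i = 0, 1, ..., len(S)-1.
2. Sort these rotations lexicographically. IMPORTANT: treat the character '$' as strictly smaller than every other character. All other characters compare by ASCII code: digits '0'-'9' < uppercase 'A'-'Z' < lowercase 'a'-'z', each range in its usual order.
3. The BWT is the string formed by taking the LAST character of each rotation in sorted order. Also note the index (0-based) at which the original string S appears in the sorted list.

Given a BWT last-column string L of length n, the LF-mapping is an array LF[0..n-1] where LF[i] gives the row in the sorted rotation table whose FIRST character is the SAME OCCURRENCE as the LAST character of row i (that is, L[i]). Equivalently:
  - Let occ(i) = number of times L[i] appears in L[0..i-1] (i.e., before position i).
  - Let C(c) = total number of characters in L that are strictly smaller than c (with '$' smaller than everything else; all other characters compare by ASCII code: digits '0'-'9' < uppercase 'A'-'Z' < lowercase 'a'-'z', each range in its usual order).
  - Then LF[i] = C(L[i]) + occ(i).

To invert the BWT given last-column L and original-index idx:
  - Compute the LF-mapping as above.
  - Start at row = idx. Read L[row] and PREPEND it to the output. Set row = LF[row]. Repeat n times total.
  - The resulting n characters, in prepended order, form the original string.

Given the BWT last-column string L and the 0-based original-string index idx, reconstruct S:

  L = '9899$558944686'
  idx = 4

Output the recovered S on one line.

LF mapping: 10 7 11 12 0 3 4 8 13 1 2 5 9 6
Walk LF starting at row 4, prepending L[row]:
  step 1: row=4, L[4]='$', prepend. Next row=LF[4]=0
  step 2: row=0, L[0]='9', prepend. Next row=LF[0]=10
  step 3: row=10, L[10]='4', prepend. Next row=LF[10]=2
  step 4: row=2, L[2]='9', prepend. Next row=LF[2]=11
  step 5: row=11, L[11]='6', prepend. Next row=LF[11]=5
  step 6: row=5, L[5]='5', prepend. Next row=LF[5]=3
  step 7: row=3, L[3]='9', prepend. Next row=LF[3]=12
  step 8: row=12, L[12]='8', prepend. Next row=LF[12]=9
  step 9: row=9, L[9]='4', prepend. Next row=LF[9]=1
  step 10: row=1, L[1]='8', prepend. Next row=LF[1]=7
  step 11: row=7, L[7]='8', prepend. Next row=LF[7]=8
  step 12: row=8, L[8]='9', prepend. Next row=LF[8]=13
  step 13: row=13, L[13]='6', prepend. Next row=LF[13]=6
  step 14: row=6, L[6]='5', prepend. Next row=LF[6]=4
Reversed output: 5698848956949$

Answer: 5698848956949$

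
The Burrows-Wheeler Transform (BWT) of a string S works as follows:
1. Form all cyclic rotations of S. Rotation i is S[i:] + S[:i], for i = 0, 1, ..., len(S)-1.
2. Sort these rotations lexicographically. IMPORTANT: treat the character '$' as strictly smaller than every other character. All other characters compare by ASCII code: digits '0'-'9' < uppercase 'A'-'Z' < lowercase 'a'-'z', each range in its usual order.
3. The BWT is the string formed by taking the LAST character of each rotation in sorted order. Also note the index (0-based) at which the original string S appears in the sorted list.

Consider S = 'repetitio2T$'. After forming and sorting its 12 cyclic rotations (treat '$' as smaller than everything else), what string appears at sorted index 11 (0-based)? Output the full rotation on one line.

All 12 rotations (rotation i = S[i:]+S[:i]):
  rot[0] = repetitio2T$
  rot[1] = epetitio2T$r
  rot[2] = petitio2T$re
  rot[3] = etitio2T$rep
  rot[4] = titio2T$repe
  rot[5] = itio2T$repet
  rot[6] = tio2T$repeti
  rot[7] = io2T$repetit
  rot[8] = o2T$repetiti
  rot[9] = 2T$repetitio
  rot[10] = T$repetitio2
  rot[11] = $repetitio2T
Sorted (with $ < everything):
  sorted[0] = $repetitio2T
  sorted[1] = 2T$repetitio
  sorted[2] = T$repetitio2
  sorted[3] = epetitio2T$r
  sorted[4] = etitio2T$rep
  sorted[5] = io2T$repetit
  sorted[6] = itio2T$repet
  sorted[7] = o2T$repetiti
  sorted[8] = petitio2T$re
  sorted[9] = repetitio2T$
  sorted[10] = tio2T$repeti
  sorted[11] = titio2T$repe
sorted[11] = titio2T$repe

Answer: titio2T$repe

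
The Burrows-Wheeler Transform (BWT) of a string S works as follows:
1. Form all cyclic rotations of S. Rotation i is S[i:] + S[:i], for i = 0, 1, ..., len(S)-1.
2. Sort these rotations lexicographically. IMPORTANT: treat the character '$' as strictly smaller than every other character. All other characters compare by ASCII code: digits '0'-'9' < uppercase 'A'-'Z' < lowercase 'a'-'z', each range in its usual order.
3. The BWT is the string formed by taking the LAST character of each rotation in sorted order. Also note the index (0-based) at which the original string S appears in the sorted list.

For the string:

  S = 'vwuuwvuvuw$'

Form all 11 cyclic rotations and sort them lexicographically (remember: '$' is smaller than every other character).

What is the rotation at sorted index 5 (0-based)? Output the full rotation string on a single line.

Answer: vuvuw$vwuuw

Derivation:
All 11 rotations (rotation i = S[i:]+S[:i]):
  rot[0] = vwuuwvuvuw$
  rot[1] = wuuwvuvuw$v
  rot[2] = uuwvuvuw$vw
  rot[3] = uwvuvuw$vwu
  rot[4] = wvuvuw$vwuu
  rot[5] = vuvuw$vwuuw
  rot[6] = uvuw$vwuuwv
  rot[7] = vuw$vwuuwvu
  rot[8] = uw$vwuuwvuv
  rot[9] = w$vwuuwvuvu
  rot[10] = $vwuuwvuvuw
Sorted (with $ < everything):
  sorted[0] = $vwuuwvuvuw
  sorted[1] = uuwvuvuw$vw
  sorted[2] = uvuw$vwuuwv
  sorted[3] = uw$vwuuwvuv
  sorted[4] = uwvuvuw$vwu
  sorted[5] = vuvuw$vwuuw
  sorted[6] = vuw$vwuuwvu
  sorted[7] = vwuuwvuvuw$
  sorted[8] = w$vwuuwvuvu
  sorted[9] = wuuwvuvuw$v
  sorted[10] = wvuvuw$vwuu
sorted[5] = vuvuw$vwuuw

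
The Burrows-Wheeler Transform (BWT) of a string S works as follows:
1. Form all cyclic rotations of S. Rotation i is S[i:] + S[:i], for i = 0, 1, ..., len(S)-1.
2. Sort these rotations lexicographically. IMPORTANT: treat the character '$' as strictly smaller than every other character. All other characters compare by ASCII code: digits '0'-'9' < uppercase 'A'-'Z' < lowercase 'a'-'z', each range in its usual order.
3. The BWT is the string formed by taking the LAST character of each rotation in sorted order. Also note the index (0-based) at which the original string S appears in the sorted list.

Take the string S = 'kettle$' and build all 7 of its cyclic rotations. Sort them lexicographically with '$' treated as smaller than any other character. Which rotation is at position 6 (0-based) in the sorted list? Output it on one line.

All 7 rotations (rotation i = S[i:]+S[:i]):
  rot[0] = kettle$
  rot[1] = ettle$k
  rot[2] = ttle$ke
  rot[3] = tle$ket
  rot[4] = le$kett
  rot[5] = e$kettl
  rot[6] = $kettle
Sorted (with $ < everything):
  sorted[0] = $kettle
  sorted[1] = e$kettl
  sorted[2] = ettle$k
  sorted[3] = kettle$
  sorted[4] = le$kett
  sorted[5] = tle$ket
  sorted[6] = ttle$ke
sorted[6] = ttle$ke

Answer: ttle$ke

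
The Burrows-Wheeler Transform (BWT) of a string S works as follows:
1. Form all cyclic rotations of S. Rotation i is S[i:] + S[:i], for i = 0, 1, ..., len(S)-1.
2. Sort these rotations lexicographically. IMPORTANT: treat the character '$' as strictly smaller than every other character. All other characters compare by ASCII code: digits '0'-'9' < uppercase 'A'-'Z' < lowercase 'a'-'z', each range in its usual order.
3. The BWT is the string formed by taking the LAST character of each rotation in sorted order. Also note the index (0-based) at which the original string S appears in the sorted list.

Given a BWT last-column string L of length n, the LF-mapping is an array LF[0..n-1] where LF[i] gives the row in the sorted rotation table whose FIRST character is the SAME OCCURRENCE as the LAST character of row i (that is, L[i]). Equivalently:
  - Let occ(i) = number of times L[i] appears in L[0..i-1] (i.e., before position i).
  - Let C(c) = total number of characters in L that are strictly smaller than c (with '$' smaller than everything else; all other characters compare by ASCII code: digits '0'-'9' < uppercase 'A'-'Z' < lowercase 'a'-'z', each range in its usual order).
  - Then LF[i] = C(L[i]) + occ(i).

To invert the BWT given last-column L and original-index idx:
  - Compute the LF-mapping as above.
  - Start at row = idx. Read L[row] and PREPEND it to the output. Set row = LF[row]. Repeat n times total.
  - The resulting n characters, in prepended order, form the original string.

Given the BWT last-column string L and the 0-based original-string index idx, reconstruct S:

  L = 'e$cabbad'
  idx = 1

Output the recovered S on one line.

Answer: abbcade$

Derivation:
LF mapping: 7 0 5 1 3 4 2 6
Walk LF starting at row 1, prepending L[row]:
  step 1: row=1, L[1]='$', prepend. Next row=LF[1]=0
  step 2: row=0, L[0]='e', prepend. Next row=LF[0]=7
  step 3: row=7, L[7]='d', prepend. Next row=LF[7]=6
  step 4: row=6, L[6]='a', prepend. Next row=LF[6]=2
  step 5: row=2, L[2]='c', prepend. Next row=LF[2]=5
  step 6: row=5, L[5]='b', prepend. Next row=LF[5]=4
  step 7: row=4, L[4]='b', prepend. Next row=LF[4]=3
  step 8: row=3, L[3]='a', prepend. Next row=LF[3]=1
Reversed output: abbcade$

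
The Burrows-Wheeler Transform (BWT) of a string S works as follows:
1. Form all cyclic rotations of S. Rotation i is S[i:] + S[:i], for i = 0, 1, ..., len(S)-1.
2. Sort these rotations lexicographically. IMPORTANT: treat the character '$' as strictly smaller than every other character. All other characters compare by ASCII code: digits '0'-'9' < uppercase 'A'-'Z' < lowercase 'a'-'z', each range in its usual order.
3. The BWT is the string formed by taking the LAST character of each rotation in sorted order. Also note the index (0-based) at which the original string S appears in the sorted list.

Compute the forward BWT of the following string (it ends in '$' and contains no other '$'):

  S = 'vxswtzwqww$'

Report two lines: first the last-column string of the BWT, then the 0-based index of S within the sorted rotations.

Answer: wwxw$wzsqvt
4

Derivation:
All 11 rotations (rotation i = S[i:]+S[:i]):
  rot[0] = vxswtzwqww$
  rot[1] = xswtzwqww$v
  rot[2] = swtzwqww$vx
  rot[3] = wtzwqww$vxs
  rot[4] = tzwqww$vxsw
  rot[5] = zwqww$vxswt
  rot[6] = wqww$vxswtz
  rot[7] = qww$vxswtzw
  rot[8] = ww$vxswtzwq
  rot[9] = w$vxswtzwqw
  rot[10] = $vxswtzwqww
Sorted (with $ < everything):
  sorted[0] = $vxswtzwqww  (last char: 'w')
  sorted[1] = qww$vxswtzw  (last char: 'w')
  sorted[2] = swtzwqww$vx  (last char: 'x')
  sorted[3] = tzwqww$vxsw  (last char: 'w')
  sorted[4] = vxswtzwqww$  (last char: '$')
  sorted[5] = w$vxswtzwqw  (last char: 'w')
  sorted[6] = wqww$vxswtz  (last char: 'z')
  sorted[7] = wtzwqww$vxs  (last char: 's')
  sorted[8] = ww$vxswtzwq  (last char: 'q')
  sorted[9] = xswtzwqww$v  (last char: 'v')
  sorted[10] = zwqww$vxswt  (last char: 't')
Last column: wwxw$wzsqvt
Original string S is at sorted index 4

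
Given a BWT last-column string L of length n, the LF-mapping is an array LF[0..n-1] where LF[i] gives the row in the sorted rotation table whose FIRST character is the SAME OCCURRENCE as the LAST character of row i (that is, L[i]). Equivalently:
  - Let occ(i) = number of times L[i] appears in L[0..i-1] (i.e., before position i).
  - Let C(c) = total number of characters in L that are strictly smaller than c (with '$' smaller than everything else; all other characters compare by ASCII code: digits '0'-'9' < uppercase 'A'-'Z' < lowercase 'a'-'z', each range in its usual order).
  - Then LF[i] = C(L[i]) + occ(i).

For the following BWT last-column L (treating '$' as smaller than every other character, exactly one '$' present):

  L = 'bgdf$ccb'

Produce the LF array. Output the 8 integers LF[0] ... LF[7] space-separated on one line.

Char counts: '$':1, 'b':2, 'c':2, 'd':1, 'f':1, 'g':1
C (first-col start): C('$')=0, C('b')=1, C('c')=3, C('d')=5, C('f')=6, C('g')=7
L[0]='b': occ=0, LF[0]=C('b')+0=1+0=1
L[1]='g': occ=0, LF[1]=C('g')+0=7+0=7
L[2]='d': occ=0, LF[2]=C('d')+0=5+0=5
L[3]='f': occ=0, LF[3]=C('f')+0=6+0=6
L[4]='$': occ=0, LF[4]=C('$')+0=0+0=0
L[5]='c': occ=0, LF[5]=C('c')+0=3+0=3
L[6]='c': occ=1, LF[6]=C('c')+1=3+1=4
L[7]='b': occ=1, LF[7]=C('b')+1=1+1=2

Answer: 1 7 5 6 0 3 4 2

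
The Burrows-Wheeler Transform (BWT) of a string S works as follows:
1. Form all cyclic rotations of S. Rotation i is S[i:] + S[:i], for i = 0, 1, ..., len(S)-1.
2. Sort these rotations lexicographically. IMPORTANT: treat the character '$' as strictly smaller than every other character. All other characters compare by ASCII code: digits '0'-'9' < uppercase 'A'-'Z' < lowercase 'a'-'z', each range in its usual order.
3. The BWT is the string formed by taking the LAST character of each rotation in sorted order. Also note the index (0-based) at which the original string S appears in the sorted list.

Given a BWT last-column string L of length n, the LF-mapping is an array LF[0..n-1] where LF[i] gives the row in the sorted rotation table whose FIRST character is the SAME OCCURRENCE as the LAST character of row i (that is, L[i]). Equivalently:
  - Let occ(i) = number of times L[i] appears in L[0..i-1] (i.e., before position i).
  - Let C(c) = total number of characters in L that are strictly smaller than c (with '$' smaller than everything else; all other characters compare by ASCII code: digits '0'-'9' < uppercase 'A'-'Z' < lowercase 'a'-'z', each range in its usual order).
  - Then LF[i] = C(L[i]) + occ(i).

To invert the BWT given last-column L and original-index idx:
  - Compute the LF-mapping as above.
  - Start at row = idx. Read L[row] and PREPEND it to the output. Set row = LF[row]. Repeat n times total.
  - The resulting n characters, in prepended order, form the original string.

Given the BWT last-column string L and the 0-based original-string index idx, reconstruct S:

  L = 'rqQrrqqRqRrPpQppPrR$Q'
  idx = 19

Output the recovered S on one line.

Answer: rpqRRpqPpqRrQqQrrQPr$

Derivation:
LF mapping: 16 12 3 17 18 13 14 6 15 7 19 1 9 4 10 11 2 20 8 0 5
Walk LF starting at row 19, prepending L[row]:
  step 1: row=19, L[19]='$', prepend. Next row=LF[19]=0
  step 2: row=0, L[0]='r', prepend. Next row=LF[0]=16
  step 3: row=16, L[16]='P', prepend. Next row=LF[16]=2
  step 4: row=2, L[2]='Q', prepend. Next row=LF[2]=3
  step 5: row=3, L[3]='r', prepend. Next row=LF[3]=17
  step 6: row=17, L[17]='r', prepend. Next row=LF[17]=20
  step 7: row=20, L[20]='Q', prepend. Next row=LF[20]=5
  step 8: row=5, L[5]='q', prepend. Next row=LF[5]=13
  step 9: row=13, L[13]='Q', prepend. Next row=LF[13]=4
  step 10: row=4, L[4]='r', prepend. Next row=LF[4]=18
  step 11: row=18, L[18]='R', prepend. Next row=LF[18]=8
  step 12: row=8, L[8]='q', prepend. Next row=LF[8]=15
  step 13: row=15, L[15]='p', prepend. Next row=LF[15]=11
  step 14: row=11, L[11]='P', prepend. Next row=LF[11]=1
  step 15: row=1, L[1]='q', prepend. Next row=LF[1]=12
  step 16: row=12, L[12]='p', prepend. Next row=LF[12]=9
  step 17: row=9, L[9]='R', prepend. Next row=LF[9]=7
  step 18: row=7, L[7]='R', prepend. Next row=LF[7]=6
  step 19: row=6, L[6]='q', prepend. Next row=LF[6]=14
  step 20: row=14, L[14]='p', prepend. Next row=LF[14]=10
  step 21: row=10, L[10]='r', prepend. Next row=LF[10]=19
Reversed output: rpqRRpqPpqRrQqQrrQPr$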